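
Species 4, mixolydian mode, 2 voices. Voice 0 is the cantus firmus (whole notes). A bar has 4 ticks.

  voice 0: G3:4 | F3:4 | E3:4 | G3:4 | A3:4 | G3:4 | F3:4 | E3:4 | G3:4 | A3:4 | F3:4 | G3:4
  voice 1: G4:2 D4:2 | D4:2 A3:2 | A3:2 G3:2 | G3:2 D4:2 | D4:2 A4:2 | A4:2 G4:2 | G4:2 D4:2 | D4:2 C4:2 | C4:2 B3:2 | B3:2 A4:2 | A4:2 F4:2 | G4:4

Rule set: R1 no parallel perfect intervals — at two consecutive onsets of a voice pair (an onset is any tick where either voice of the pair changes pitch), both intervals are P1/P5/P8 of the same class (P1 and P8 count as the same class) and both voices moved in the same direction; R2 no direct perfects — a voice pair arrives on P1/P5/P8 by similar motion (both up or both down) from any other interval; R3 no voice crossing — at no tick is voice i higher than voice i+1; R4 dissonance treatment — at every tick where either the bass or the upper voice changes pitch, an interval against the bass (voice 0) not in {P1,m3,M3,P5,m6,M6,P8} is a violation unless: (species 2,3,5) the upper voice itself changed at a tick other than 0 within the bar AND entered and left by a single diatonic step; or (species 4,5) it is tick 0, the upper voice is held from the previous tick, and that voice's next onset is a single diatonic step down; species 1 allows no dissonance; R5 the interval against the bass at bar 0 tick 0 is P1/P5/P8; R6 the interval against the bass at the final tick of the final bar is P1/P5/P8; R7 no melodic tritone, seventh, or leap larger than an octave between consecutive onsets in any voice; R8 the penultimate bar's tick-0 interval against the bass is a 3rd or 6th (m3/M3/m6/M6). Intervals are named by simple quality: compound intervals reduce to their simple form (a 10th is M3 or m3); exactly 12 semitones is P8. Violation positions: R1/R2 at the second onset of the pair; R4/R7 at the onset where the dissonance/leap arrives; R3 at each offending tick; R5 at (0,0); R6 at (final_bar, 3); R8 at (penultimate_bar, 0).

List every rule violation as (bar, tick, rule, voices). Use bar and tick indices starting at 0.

(4, 0, R4, (0, 1))
(6, 0, R4, (0, 1))
(9, 0, R4, (0, 1))
(9, 2, R7, (1,))
(11, 0, R1, (0, 1))

bar 0: v0=G3 v1=G4 downbeat P8
bar 1: v0=F3 v1=D4 downbeat M6
bar 2: v0=E3 v1=A3 downbeat P4
bar 3: v0=G3 v1=G3 downbeat P1
bar 4: v0=A3 v1=D4 downbeat P4
bar 5: v0=G3 v1=A4 downbeat M2
bar 6: v0=F3 v1=G4 downbeat M2
bar 7: v0=E3 v1=D4 downbeat m7
bar 8: v0=G3 v1=C4 downbeat P4
bar 9: v0=A3 v1=B3 downbeat M2
bar 10: v0=F3 v1=A4 downbeat M3
bar 11: v0=G3 v1=G4 downbeat P8
  -> R4 @ bar 4 tick 0 v(0, 1): A3/D4 P4 untreated
  -> R4 @ bar 6 tick 0 v(0, 1): F3/G4 M2 untreated
  -> R4 @ bar 9 tick 0 v(0, 1): A3/B3 M2 untreated
  -> R7 @ bar 9 tick 2 v(1,): B3->A4 leap 10st
  -> R1 @ bar 11 tick 0 v(0, 1): F3/F4 P8 -> G3/G4 P8 similar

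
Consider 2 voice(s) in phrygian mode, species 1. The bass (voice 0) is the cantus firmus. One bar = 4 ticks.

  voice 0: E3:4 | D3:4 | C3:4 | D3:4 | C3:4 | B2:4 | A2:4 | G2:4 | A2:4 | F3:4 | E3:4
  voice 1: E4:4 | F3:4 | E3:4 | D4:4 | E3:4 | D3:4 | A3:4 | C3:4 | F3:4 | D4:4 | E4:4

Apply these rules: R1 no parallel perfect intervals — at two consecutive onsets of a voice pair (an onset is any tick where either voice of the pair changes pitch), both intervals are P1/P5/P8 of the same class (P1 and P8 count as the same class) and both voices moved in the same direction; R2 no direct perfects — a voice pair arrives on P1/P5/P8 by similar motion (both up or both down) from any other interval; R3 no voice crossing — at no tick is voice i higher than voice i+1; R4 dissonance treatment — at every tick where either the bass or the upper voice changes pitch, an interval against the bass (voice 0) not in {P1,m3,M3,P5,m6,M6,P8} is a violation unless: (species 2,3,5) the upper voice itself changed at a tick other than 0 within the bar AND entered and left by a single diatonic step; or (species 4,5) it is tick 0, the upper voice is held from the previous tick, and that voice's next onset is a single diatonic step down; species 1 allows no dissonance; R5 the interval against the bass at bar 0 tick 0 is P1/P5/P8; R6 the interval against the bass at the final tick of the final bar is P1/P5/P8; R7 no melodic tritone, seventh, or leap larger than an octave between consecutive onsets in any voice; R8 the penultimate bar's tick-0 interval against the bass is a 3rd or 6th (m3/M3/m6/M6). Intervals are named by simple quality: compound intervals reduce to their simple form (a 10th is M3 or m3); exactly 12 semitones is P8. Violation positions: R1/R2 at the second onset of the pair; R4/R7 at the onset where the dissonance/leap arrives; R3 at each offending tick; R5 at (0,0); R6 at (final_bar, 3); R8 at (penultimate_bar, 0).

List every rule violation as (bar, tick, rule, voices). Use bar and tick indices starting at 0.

(1, 0, R7, (1,))
(3, 0, R2, (0, 1))
(3, 0, R7, (1,))
(4, 0, R7, (1,))
(7, 0, R4, (0, 1))

bar 0: v0=E3 v1=E4 downbeat P8
bar 1: v0=D3 v1=F3 downbeat m3
bar 2: v0=C3 v1=E3 downbeat M3
bar 3: v0=D3 v1=D4 downbeat P8
bar 4: v0=C3 v1=E3 downbeat M3
bar 5: v0=B2 v1=D3 downbeat m3
bar 6: v0=A2 v1=A3 downbeat P8
bar 7: v0=G2 v1=C3 downbeat P4
bar 8: v0=A2 v1=F3 downbeat m6
bar 9: v0=F3 v1=D4 downbeat M6
bar 10: v0=E3 v1=E4 downbeat P8
  -> R7 @ bar 1 tick 0 v(1,): E4->F3 leap 11st
  -> R2 @ bar 3 tick 0 v(0, 1): C3/E3 M3 -> D3/D4 P8 similar
  -> R7 @ bar 3 tick 0 v(1,): E3->D4 leap 10st
  -> R7 @ bar 4 tick 0 v(1,): D4->E3 leap 10st
  -> R4 @ bar 7 tick 0 v(0, 1): G2/C3 P4 untreated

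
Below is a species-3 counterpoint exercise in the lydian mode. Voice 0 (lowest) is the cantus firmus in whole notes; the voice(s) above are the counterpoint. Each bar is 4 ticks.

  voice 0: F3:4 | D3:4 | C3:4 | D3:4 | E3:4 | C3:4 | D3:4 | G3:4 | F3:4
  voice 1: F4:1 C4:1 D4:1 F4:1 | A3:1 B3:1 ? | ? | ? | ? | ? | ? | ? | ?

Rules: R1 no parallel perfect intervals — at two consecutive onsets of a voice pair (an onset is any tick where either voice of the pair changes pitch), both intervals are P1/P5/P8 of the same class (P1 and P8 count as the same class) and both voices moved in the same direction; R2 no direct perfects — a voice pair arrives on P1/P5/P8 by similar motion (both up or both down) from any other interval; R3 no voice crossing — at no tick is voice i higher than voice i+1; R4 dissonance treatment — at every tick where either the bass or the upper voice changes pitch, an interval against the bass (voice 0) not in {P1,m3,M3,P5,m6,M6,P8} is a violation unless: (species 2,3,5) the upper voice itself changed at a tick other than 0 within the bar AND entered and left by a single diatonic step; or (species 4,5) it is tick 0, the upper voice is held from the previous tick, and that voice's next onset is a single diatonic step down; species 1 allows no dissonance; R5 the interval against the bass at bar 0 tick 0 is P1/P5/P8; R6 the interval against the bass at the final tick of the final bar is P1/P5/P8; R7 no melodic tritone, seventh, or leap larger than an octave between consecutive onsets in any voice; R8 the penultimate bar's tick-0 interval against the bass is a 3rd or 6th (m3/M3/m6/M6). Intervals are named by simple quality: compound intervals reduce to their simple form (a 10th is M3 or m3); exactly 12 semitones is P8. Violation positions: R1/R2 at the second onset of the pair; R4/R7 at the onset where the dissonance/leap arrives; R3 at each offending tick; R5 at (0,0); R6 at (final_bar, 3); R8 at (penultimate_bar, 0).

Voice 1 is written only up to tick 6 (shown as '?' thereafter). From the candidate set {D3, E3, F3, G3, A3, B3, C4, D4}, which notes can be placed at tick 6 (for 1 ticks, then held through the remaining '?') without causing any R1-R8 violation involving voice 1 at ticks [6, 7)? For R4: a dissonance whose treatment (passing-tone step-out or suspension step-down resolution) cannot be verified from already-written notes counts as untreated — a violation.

D3: legal
E3: violates R4
F3: violates R7
G3: violates R4
A3: legal
B3: legal
C4: violates R4
D4: legal

{A3, B3, D3, D4}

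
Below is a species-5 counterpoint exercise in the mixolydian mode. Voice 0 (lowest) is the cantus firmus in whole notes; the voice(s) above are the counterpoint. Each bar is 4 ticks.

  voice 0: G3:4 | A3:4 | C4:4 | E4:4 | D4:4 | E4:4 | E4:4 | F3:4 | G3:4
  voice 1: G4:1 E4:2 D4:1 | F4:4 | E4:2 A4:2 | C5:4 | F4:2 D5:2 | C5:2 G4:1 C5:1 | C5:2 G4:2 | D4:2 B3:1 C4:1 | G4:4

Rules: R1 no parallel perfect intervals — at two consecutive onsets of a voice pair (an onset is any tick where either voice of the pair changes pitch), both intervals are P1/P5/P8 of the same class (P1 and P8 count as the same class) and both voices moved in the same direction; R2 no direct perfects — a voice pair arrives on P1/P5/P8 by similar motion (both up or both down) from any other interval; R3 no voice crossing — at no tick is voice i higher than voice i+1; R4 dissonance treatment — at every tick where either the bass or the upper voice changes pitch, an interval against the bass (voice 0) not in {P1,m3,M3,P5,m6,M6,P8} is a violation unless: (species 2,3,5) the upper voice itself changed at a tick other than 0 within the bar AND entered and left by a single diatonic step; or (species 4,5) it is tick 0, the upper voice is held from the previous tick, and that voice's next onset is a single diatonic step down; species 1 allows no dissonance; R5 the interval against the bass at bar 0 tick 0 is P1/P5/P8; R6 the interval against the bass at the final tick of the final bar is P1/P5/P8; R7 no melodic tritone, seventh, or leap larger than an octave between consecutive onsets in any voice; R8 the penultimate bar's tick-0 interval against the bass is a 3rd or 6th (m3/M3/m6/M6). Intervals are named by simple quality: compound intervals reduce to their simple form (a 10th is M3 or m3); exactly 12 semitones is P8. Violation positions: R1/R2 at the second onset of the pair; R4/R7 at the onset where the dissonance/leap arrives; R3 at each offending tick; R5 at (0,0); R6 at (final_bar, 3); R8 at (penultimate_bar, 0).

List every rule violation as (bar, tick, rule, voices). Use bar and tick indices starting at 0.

bar 0: v0=G3 v1=G4 downbeat P8
bar 1: v0=A3 v1=F4 downbeat m6
bar 2: v0=C4 v1=E4 downbeat M3
bar 3: v0=E4 v1=C5 downbeat m6
bar 4: v0=D4 v1=F4 downbeat m3
bar 5: v0=E4 v1=C5 downbeat m6
bar 6: v0=E4 v1=C5 downbeat m6
bar 7: v0=F3 v1=D4 downbeat M6
bar 8: v0=G3 v1=G4 downbeat P8
  -> R7 @ bar 7 tick 0 v(0,): E4->F3 leap 11st
  -> R4 @ bar 7 tick 2 v(0, 1): F3/B3 TT untreated
  -> R2 @ bar 8 tick 0 v(0, 1): F3/C4 P5 -> G3/G4 P8 similar

(7, 0, R7, (0,))
(7, 2, R4, (0, 1))
(8, 0, R2, (0, 1))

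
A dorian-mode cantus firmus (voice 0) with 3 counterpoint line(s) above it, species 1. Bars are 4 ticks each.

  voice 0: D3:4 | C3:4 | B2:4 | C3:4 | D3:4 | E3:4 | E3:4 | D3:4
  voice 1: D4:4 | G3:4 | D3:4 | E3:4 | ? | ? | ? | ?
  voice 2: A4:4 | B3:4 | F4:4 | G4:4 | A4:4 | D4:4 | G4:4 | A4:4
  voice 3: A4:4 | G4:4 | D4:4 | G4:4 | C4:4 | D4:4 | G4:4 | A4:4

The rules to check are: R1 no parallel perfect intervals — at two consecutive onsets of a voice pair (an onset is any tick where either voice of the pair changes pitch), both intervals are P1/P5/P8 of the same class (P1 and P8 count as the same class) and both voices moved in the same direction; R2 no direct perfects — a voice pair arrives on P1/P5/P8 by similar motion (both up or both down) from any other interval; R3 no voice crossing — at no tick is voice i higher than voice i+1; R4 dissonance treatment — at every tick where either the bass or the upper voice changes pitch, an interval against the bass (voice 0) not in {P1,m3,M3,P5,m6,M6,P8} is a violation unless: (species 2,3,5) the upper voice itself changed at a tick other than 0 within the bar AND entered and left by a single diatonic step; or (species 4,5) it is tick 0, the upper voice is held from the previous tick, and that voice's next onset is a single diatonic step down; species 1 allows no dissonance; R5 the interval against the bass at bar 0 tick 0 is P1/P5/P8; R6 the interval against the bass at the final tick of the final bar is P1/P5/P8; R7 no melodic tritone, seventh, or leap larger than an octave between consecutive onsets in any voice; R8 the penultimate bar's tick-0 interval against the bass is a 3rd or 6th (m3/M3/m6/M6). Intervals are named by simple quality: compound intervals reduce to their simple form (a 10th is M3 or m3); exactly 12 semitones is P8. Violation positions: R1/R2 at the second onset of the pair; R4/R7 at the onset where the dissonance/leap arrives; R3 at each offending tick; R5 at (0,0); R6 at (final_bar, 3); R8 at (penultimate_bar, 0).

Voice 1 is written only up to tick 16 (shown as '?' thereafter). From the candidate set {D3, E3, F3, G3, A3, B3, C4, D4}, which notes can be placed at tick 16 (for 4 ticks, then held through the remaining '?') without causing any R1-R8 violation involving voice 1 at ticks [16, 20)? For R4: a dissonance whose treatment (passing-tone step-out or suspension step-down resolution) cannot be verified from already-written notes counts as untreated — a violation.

{B3, D3, F3}

D3: legal
E3: violates R4
F3: legal
G3: violates R4
A3: violates R2
B3: legal
C4: violates R4
D4: violates R2,R7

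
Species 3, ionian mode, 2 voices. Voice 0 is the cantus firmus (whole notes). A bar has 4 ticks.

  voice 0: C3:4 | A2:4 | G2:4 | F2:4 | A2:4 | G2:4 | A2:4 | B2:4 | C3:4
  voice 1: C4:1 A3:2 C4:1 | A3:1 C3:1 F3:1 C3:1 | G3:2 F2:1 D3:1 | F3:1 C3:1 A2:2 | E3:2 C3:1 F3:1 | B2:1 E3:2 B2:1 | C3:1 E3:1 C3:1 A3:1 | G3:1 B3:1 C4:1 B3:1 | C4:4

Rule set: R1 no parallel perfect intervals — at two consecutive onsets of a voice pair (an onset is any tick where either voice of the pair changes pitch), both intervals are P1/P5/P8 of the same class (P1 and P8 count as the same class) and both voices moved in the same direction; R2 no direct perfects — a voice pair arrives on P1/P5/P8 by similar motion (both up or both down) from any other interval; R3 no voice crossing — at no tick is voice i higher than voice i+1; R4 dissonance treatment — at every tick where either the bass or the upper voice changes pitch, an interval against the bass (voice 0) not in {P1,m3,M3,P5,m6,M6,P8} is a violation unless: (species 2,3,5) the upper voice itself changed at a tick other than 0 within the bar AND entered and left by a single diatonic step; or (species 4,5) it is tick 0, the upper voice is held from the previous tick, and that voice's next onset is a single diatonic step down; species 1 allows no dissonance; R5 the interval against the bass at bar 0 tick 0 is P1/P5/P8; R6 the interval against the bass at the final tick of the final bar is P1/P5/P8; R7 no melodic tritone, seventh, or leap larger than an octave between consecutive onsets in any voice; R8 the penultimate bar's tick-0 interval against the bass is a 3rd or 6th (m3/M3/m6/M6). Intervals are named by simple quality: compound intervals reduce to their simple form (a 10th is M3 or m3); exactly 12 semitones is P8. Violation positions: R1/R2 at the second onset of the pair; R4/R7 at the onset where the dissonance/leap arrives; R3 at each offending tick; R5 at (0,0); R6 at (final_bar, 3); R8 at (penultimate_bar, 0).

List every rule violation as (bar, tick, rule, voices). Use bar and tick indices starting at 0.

bar 0: v0=C3 v1=C4 downbeat P8
bar 1: v0=A2 v1=A3 downbeat P8
bar 2: v0=G2 v1=G3 downbeat P8
bar 3: v0=F2 v1=F3 downbeat P8
bar 4: v0=A2 v1=E3 downbeat P5
bar 5: v0=G2 v1=B2 downbeat M3
bar 6: v0=A2 v1=C3 downbeat m3
bar 7: v0=B2 v1=G3 downbeat m6
bar 8: v0=C3 v1=C4 downbeat P8
  -> R1 @ bar 1 tick 0 v(0, 1): C3/C4 P8 -> A2/A3 P8 similar
  -> R3 @ bar 2 tick 2 v(0, 1): G2 above F2
  -> R4 @ bar 2 tick 2 v(0, 1): G2/F2 M2 untreated
  -> R7 @ bar 2 tick 2 v(1,): G3->F2 leap 14st
  -> R2 @ bar 4 tick 0 v(0, 1): F2/A2 M3 -> A2/E3 P5 similar
  -> R7 @ bar 5 tick 0 v(1,): F3->B2 leap 6st
  -> R1 @ bar 8 tick 0 v(0, 1): B2/B3 P8 -> C3/C4 P8 similar

(1, 0, R1, (0, 1))
(2, 2, R3, (0, 1))
(2, 2, R4, (0, 1))
(2, 2, R7, (1,))
(4, 0, R2, (0, 1))
(5, 0, R7, (1,))
(8, 0, R1, (0, 1))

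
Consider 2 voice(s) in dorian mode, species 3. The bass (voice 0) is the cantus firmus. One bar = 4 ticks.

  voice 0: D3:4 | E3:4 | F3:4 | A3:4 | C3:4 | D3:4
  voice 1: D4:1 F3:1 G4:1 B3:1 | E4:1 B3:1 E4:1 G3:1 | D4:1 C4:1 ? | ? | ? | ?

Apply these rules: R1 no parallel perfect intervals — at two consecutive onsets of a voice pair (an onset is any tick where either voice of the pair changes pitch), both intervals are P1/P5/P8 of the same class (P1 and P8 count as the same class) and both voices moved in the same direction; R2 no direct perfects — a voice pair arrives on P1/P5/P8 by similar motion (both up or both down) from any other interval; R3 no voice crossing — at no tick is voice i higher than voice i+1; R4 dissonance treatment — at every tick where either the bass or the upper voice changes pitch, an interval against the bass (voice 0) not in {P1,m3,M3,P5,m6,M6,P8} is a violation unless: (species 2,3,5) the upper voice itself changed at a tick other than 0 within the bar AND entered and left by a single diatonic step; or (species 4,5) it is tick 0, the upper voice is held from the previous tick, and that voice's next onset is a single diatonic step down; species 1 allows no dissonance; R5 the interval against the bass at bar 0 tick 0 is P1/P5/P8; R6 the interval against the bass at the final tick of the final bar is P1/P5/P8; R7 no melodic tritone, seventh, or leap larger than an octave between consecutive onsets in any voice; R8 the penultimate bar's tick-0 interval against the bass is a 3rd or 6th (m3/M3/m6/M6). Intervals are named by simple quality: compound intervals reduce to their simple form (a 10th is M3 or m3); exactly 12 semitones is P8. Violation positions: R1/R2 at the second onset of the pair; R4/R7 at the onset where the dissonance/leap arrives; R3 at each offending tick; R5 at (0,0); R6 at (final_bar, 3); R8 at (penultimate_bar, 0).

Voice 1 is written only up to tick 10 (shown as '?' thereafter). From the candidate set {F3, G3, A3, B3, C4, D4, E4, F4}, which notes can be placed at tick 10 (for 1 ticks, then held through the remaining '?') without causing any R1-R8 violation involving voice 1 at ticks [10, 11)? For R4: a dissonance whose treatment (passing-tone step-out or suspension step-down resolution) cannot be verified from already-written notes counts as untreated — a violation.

F3: legal
G3: violates R4
A3: legal
B3: violates R4
C4: legal
D4: legal
E4: violates R4
F4: legal

{A3, C4, D4, F3, F4}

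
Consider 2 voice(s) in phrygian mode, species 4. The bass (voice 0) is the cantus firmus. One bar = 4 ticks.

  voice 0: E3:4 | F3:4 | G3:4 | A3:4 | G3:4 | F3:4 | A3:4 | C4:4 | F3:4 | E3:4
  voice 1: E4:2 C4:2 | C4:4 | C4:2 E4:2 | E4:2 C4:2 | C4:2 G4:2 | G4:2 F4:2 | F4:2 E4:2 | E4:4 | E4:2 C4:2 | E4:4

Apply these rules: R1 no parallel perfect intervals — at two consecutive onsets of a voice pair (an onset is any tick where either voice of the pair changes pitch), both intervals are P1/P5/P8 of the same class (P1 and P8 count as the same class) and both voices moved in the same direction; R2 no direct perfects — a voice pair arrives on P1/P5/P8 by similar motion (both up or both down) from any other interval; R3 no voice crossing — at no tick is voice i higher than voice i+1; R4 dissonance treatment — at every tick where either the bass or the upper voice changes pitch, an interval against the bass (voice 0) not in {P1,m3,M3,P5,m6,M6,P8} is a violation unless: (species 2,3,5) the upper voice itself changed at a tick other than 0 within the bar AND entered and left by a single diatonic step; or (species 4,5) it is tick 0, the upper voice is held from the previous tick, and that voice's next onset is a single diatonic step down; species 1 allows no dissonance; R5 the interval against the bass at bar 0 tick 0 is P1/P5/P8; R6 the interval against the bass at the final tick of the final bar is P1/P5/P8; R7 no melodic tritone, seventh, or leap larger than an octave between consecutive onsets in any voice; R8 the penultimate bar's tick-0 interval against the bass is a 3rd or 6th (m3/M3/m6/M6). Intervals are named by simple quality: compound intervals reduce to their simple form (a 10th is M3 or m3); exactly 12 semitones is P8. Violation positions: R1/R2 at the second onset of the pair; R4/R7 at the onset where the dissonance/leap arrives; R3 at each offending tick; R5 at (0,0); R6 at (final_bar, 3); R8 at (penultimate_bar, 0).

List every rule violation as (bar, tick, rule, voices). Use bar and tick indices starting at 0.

bar 0: v0=E3 v1=E4 downbeat P8
bar 1: v0=F3 v1=C4 downbeat P5
bar 2: v0=G3 v1=C4 downbeat P4
bar 3: v0=A3 v1=E4 downbeat P5
bar 4: v0=G3 v1=C4 downbeat P4
bar 5: v0=F3 v1=G4 downbeat M2
bar 6: v0=A3 v1=F4 downbeat m6
bar 7: v0=C4 v1=E4 downbeat M3
bar 8: v0=F3 v1=E4 downbeat M7
bar 9: v0=E3 v1=E4 downbeat P8
  -> R4 @ bar 2 tick 0 v(0, 1): G3/C4 P4 untreated
  -> R4 @ bar 4 tick 0 v(0, 1): G3/C4 P4 untreated
  -> R4 @ bar 8 tick 0 v(0, 1): F3/E4 M7 untreated
  -> R8 @ bar 8 tick 0 v(0, 1): penult M7 not 3rd/6th

(2, 0, R4, (0, 1))
(4, 0, R4, (0, 1))
(8, 0, R4, (0, 1))
(8, 0, R8, (0, 1))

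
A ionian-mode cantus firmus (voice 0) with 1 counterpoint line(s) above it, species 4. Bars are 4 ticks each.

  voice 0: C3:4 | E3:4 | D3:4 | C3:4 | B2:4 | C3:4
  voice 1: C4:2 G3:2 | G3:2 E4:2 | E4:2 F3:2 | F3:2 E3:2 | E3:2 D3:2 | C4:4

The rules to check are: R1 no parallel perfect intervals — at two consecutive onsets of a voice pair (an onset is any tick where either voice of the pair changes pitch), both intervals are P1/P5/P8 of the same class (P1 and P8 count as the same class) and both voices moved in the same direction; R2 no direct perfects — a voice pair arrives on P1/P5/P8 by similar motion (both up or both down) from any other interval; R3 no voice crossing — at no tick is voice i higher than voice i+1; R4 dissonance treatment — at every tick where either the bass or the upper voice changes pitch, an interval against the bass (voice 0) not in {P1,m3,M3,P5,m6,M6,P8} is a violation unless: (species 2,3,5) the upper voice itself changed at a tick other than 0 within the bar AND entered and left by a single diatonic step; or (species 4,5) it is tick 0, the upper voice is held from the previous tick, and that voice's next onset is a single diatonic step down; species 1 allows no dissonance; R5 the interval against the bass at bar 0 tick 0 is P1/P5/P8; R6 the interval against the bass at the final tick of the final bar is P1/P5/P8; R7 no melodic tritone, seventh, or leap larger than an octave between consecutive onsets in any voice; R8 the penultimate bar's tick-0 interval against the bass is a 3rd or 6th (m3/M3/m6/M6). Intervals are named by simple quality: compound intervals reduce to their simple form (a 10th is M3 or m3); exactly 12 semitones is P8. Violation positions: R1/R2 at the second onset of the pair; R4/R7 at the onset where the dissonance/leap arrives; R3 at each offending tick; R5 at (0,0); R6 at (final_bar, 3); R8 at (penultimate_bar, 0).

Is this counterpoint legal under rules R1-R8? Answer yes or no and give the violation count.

bar 0: v0=C3 v1=C4 (P8)
bar 1: v0=E3 v1=G3 (m3)
bar 2: v0=D3 v1=E4 (M2)
bar 3: v0=C3 v1=F3 (P4)
bar 4: v0=B2 v1=E3 (P4)
bar 5: v0=C3 v1=C4 (P8)
  R4 @ bar2.0: D3/E4 M2 untreated
  R7 @ bar2.2: E4->F3 leap 11st
  R8 @ bar4.0: penult P4 not 3rd/6th
  R2 @ bar5.0: B2/D3 m3 -> C3/C4 P8 similar
  R7 @ bar5.0: D3->C4 leap 10st

No (5 violations)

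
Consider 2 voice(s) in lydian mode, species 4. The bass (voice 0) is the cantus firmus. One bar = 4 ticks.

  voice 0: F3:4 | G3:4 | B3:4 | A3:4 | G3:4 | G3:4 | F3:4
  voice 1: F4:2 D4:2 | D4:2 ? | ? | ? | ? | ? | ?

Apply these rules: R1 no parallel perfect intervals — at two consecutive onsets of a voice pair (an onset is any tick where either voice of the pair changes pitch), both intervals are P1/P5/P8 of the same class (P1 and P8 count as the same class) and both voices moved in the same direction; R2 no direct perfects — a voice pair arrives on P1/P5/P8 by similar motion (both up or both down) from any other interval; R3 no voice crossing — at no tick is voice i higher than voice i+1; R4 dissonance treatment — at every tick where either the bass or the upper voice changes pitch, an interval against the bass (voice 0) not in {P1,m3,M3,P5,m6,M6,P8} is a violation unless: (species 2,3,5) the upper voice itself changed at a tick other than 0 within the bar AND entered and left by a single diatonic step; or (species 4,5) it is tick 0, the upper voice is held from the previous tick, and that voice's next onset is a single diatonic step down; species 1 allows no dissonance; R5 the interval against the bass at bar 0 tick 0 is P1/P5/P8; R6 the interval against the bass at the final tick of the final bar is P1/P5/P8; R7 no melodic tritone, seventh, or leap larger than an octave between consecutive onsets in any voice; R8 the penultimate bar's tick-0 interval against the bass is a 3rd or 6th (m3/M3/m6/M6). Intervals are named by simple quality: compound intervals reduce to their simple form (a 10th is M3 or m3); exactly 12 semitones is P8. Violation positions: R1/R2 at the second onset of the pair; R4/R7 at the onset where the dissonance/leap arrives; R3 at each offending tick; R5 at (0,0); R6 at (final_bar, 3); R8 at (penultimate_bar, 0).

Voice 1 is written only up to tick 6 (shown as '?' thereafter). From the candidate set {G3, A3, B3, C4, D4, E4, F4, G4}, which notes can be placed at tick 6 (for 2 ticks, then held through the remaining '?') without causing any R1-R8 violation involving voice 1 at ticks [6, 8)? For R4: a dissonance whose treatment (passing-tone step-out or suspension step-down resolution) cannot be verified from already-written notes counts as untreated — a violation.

G3: legal
A3: violates R4
B3: legal
C4: violates R4
D4: legal
E4: legal
F4: violates R4
G4: legal

{B3, D4, E4, G3, G4}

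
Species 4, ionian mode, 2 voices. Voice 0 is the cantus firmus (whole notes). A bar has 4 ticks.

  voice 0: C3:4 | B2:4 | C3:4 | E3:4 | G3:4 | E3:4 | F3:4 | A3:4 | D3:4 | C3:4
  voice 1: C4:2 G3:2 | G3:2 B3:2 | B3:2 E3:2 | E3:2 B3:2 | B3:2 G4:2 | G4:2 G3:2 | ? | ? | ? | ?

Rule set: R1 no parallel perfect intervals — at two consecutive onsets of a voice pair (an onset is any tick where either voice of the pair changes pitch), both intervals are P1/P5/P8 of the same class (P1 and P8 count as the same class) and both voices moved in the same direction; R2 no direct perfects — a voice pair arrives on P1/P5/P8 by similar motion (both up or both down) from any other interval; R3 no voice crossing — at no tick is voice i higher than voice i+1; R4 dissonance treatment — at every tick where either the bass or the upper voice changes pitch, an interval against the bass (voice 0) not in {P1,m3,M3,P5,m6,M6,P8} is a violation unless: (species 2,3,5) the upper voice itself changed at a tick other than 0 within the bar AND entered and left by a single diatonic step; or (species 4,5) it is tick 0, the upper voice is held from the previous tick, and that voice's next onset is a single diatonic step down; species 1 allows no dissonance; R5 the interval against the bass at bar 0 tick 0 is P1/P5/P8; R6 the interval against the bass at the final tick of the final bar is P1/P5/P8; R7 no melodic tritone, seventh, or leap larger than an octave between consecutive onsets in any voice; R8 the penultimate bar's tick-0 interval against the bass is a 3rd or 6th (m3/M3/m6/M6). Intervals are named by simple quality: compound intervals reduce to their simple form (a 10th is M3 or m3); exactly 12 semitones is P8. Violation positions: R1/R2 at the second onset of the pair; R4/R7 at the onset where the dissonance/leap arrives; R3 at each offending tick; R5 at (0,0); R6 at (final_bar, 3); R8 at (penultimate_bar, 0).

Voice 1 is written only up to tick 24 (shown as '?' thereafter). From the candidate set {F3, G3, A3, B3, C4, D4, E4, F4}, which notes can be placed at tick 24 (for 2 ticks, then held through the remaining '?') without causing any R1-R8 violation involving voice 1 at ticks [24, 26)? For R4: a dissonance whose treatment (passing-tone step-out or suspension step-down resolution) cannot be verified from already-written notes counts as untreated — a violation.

{A3, D4, F3}

F3: legal
G3: violates R4
A3: legal
B3: violates R4
C4: violates R2
D4: legal
E4: violates R4
F4: violates R2,R7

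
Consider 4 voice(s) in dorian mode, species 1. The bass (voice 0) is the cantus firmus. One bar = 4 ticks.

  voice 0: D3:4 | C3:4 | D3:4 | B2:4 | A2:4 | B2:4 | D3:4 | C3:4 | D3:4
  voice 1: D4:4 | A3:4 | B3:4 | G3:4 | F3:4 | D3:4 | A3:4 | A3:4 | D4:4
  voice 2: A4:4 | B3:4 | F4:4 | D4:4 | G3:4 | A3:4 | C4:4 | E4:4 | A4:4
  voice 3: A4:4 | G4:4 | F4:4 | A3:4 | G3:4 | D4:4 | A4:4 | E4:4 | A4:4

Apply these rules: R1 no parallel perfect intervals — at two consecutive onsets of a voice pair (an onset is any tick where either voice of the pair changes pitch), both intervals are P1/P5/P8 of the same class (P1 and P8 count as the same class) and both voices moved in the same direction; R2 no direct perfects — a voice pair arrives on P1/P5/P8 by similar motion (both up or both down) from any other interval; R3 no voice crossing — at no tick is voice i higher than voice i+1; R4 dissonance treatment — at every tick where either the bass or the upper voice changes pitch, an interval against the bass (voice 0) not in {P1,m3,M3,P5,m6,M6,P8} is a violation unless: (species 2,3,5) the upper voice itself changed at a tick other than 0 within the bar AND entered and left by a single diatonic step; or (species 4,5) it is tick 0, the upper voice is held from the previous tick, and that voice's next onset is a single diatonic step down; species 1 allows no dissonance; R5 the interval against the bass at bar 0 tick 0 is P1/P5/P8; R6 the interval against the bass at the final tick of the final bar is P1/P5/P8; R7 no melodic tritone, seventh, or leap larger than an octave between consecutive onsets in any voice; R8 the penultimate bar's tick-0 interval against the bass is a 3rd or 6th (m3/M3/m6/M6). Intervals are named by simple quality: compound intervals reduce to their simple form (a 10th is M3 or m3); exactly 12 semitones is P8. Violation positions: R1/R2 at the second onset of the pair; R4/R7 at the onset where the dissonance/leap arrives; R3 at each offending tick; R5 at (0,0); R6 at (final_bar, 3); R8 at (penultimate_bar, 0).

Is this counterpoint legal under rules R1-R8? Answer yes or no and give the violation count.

No (24 violations)

bar 0: v0=D3 v1=D4 v2=A4 v3=A4 (P5)
bar 1: v0=C3 v1=A3 v2=B3 v3=G4 (P5)
bar 2: v0=D3 v1=B3 v2=F4 v3=F4 (m3)
bar 3: v0=B2 v1=G3 v2=D4 v3=A3 (m7)
bar 4: v0=A2 v1=F3 v2=G3 v3=G3 (m7)
bar 5: v0=B2 v1=D3 v2=A3 v3=D4 (m3)
bar 6: v0=D3 v1=A3 v2=C4 v3=A4 (P5)
bar 7: v0=C3 v1=A3 v2=E4 v3=E4 (M3)
bar 8: v0=D3 v1=D4 v2=A4 v3=A4 (P5)
  R1 @ bar1.0: D3/A4 P5 -> C3/G4 P5 similar
  R4 @ bar1.0: C3/B3 M7 untreated
  R7 @ bar1.0: A4->B3 leap 10st
  R7 @ bar2.0: B3->F4 leap 6st
  R2 @ bar3.0: B3/F4 TT -> G3/D4 P5 similar
  R3 @ bar3.0: D4 above A3
  R4 @ bar3.0: B2/A3 m7 untreated
  R3 @ bar3.1: D4 above A3
  R3 @ bar3.2: D4 above A3
  R3 @ bar3.3: D4 above A3
  R2 @ bar4.0: D4/A3 P4 -> G3/G3 P1 similar
  R4 @ bar4.0: A2/G3 m7 untreated
  R4 @ bar4.0: A2/G3 m7 untreated
  R4 @ bar5.0: B2/A3 m7 untreated
  R1 @ bar6.0: D3/D4 P8 -> A3/A4 P8 similar
  R2 @ bar6.0: B2/D3 m3 -> D3/A3 P5 similar
  R2 @ bar6.0: B2/D4 m3 -> D3/A4 P5 similar
  R4 @ bar6.0: D3/C4 m7 untreated
  R1 @ bar8.0: A3/E4 P5 -> D4/A4 P5 similar
  R1 @ bar8.0: A3/E4 P5 -> D4/A4 P5 similar
  R1 @ bar8.0: E4/E4 P1 -> A4/A4 P1 similar
  R2 @ bar8.0: C3/A3 M6 -> D3/D4 P8 similar
  R2 @ bar8.0: C3/E4 M3 -> D3/A4 P5 similar
  R2 @ bar8.0: C3/E4 M3 -> D3/A4 P5 similar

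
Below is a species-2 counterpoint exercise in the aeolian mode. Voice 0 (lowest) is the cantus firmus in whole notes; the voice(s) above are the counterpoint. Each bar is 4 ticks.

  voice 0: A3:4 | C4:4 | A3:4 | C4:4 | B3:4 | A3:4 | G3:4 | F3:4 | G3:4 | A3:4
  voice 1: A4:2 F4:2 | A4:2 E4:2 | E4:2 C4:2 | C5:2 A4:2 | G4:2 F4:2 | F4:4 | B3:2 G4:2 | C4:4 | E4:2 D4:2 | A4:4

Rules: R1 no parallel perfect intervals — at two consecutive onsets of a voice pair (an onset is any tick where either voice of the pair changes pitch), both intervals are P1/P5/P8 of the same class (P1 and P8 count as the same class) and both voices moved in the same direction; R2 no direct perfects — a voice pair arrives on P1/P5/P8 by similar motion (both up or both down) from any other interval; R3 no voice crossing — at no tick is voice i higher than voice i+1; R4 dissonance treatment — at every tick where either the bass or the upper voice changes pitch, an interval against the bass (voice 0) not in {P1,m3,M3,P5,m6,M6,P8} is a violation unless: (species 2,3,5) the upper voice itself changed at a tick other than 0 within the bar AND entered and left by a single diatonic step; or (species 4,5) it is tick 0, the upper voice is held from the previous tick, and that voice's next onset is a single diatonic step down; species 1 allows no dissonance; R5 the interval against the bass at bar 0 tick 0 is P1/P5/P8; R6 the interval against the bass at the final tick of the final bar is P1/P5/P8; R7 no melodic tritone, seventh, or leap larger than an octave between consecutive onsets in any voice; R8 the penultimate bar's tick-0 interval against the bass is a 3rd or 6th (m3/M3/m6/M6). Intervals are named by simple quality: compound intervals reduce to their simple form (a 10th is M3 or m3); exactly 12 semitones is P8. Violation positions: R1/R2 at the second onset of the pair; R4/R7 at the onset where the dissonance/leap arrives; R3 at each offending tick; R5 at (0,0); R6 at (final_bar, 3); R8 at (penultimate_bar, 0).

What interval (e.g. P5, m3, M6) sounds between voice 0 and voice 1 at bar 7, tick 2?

P5

voice 0=F3 voice 1=C4 -> P5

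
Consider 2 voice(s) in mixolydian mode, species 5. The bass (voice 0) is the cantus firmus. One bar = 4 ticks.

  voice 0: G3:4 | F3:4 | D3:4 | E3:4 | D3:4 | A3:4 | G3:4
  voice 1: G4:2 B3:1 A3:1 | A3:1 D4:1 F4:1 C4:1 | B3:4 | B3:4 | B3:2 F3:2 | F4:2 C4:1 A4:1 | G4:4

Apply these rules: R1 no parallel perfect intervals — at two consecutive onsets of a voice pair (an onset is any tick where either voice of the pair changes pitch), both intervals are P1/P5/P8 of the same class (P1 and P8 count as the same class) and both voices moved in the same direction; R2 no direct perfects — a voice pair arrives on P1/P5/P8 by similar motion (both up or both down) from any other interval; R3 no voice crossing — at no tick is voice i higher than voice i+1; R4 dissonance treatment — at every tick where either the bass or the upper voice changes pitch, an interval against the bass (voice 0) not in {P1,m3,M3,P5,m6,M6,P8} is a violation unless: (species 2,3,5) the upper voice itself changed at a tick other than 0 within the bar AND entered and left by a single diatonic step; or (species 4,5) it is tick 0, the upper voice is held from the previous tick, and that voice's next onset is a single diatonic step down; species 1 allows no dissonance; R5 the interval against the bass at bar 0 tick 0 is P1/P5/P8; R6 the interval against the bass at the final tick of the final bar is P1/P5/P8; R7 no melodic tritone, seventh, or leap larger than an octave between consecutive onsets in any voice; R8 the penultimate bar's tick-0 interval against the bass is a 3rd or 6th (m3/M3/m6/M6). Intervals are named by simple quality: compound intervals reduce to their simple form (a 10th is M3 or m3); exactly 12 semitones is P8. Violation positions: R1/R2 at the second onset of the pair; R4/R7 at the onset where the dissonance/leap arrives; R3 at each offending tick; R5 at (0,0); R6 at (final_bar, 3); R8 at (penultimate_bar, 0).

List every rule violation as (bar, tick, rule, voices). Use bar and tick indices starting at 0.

(0, 3, R4, (0, 1))
(4, 2, R7, (1,))
(6, 0, R1, (0, 1))

bar 0: v0=G3 v1=G4 downbeat P8
bar 1: v0=F3 v1=A3 downbeat M3
bar 2: v0=D3 v1=B3 downbeat M6
bar 3: v0=E3 v1=B3 downbeat P5
bar 4: v0=D3 v1=B3 downbeat M6
bar 5: v0=A3 v1=F4 downbeat m6
bar 6: v0=G3 v1=G4 downbeat P8
  -> R4 @ bar 0 tick 3 v(0, 1): G3/A3 M2 untreated
  -> R7 @ bar 4 tick 2 v(1,): B3->F3 leap 6st
  -> R1 @ bar 6 tick 0 v(0, 1): A3/A4 P8 -> G3/G4 P8 similar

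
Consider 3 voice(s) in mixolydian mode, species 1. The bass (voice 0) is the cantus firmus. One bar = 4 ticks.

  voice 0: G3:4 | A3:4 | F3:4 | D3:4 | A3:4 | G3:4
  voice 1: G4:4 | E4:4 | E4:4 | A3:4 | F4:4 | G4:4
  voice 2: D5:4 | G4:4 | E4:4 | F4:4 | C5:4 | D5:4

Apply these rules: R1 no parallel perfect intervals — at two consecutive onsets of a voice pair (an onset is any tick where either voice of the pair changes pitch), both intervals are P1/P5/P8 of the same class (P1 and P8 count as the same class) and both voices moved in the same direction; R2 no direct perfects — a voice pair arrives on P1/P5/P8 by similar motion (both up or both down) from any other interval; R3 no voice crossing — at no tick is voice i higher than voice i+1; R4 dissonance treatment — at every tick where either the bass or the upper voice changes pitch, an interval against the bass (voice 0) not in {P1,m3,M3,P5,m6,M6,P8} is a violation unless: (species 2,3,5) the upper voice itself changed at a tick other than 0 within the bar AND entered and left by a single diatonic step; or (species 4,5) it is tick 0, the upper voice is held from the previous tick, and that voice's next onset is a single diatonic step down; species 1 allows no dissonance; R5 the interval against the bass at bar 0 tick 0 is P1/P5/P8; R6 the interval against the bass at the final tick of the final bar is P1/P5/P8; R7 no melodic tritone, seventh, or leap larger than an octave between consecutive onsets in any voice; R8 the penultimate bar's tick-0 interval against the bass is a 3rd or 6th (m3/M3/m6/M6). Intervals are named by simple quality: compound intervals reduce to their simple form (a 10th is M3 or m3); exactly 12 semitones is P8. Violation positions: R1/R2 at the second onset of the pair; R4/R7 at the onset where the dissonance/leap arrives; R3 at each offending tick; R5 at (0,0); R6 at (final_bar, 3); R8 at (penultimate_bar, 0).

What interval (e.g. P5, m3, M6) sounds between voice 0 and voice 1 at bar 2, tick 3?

M7

voice 0=F3 voice 1=E4 -> M7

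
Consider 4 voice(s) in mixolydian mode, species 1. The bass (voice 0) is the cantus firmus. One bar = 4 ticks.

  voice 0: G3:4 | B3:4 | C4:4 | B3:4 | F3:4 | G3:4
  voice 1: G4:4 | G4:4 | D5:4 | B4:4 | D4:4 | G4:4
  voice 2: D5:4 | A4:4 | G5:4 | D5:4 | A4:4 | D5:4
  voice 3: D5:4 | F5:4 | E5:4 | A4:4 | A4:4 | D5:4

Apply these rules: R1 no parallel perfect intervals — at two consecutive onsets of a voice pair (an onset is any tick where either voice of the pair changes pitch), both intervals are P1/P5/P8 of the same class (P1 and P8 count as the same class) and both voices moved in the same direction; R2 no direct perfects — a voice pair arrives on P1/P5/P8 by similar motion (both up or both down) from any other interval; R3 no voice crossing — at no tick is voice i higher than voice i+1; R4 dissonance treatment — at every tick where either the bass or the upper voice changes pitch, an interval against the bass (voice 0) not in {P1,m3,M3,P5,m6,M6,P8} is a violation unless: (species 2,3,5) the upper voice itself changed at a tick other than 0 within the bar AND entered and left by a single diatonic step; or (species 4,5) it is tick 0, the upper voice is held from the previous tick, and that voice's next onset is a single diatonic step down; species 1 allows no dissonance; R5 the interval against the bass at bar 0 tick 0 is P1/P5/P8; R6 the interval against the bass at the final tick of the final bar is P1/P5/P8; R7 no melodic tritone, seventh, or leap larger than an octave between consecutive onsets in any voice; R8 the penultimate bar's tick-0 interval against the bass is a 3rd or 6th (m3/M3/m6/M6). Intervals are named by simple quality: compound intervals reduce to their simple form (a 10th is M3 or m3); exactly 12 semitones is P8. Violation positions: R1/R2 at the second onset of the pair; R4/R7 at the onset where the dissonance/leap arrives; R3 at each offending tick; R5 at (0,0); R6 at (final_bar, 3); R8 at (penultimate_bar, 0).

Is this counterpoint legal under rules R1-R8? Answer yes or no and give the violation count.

bar 0: v0=G3 v1=G4 v2=D5 v3=D5 (P5)
bar 1: v0=B3 v1=G4 v2=A4 v3=F5 (TT)
bar 2: v0=C4 v1=D5 v2=G5 v3=E5 (M3)
bar 3: v0=B3 v1=B4 v2=D5 v3=A4 (m7)
bar 4: v0=F3 v1=D4 v2=A4 v3=A4 (M3)
bar 5: v0=G3 v1=G4 v2=D5 v3=D5 (P5)
  R4 @ bar1.0: B3/A4 m7 untreated
  R4 @ bar1.0: B3/F5 TT untreated
  R2 @ bar2.0: B3/A4 m7 -> C4/G5 P5 similar
  R3 @ bar2.0: G5 above E5
  R4 @ bar2.0: C4/D5 M2 untreated
  R7 @ bar2.0: A4->G5 leap 10st
  R3 @ bar2.1: G5 above E5
  R3 @ bar2.2: G5 above E5
  R3 @ bar2.3: G5 above E5
  R2 @ bar3.0: C4/D5 M2 -> B3/B4 P8 similar
  R3 @ bar3.0: D5 above A4
  R4 @ bar3.0: B3/A4 m7 untreated
  R3 @ bar3.1: D5 above A4
  R3 @ bar3.2: D5 above A4
  R3 @ bar3.3: D5 above A4
  R2 @ bar4.0: B4/D5 m3 -> D4/A4 P5 similar
  R7 @ bar4.0: B3->F3 leap 6st
  R1 @ bar5.0: D4/A4 P5 -> G4/D5 P5 similar
  R1 @ bar5.0: D4/A4 P5 -> G4/D5 P5 similar
  R1 @ bar5.0: A4/A4 P1 -> D5/D5 P1 similar
  R2 @ bar5.0: F3/D4 M6 -> G3/G4 P8 similar
  R2 @ bar5.0: F3/A4 M3 -> G3/D5 P5 similar
  R2 @ bar5.0: F3/A4 M3 -> G3/D5 P5 similar

No (23 violations)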